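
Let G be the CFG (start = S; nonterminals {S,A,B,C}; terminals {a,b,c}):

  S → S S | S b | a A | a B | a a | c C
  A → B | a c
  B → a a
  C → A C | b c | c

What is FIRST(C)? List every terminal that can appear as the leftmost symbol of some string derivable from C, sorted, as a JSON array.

FIRST sets, iterate to fixpoint:
iter 1:
  A via A→a c: +{a}
  B via B→a a: +{a}
  C via C→A C: +{a}
  C via C→b c: +{b}
  C via C→c: +{c}
  S via S→a A: +{a}
  S via S→c C: +{c}
  S: {a,c}  A: {a}  B: {a}  C: {a,b,c}
iter 2: — fixpoint
  S: {a,c}  A: {a}  B: {a}  C: {a,b,c}

FIRST(C) = ["a", "b", "c"]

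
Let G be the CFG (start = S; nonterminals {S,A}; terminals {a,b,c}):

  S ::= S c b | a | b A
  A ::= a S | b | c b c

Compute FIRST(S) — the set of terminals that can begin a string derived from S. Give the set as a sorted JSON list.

FIRST iteration:
[1]
  A via A→a S: +{a}
  A via A→b: +{b}
  A via A→c b c: +{c}
  S via S→a: +{a}
  S via S→b A: +{b}
  FIRST(S)={a,b}  FIRST(A)={a,b,c}
[2] (no change)
  FIRST(S)={a,b}  FIRST(A)={a,b,c}

FIRST(S) = ["a", "b"]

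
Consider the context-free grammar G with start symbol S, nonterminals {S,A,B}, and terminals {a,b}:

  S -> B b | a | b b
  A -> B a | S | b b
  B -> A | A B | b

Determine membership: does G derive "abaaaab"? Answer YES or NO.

Convert to CNF:
  S -> B T1 | T1 T1 | a
  A -> B T0 | B T1 | T1 T1 | a
  B -> A B | B T0 | B T1 | T1 T1 | a | b
  T0 -> a
  T1 -> b

Fill CYK table bottom-up:
  [0..0]={A,B,S,T0}  "a"  orig:{A,B,S}
  [1..1]={B,T1}  "b"  orig:{B}
  [2..2]={A,B,S,T0}  "a"  orig:{A,B,S}
  [3..3]={A,B,S,T0}  "a"  orig:{A,B,S}
  [4..4]={A,B,S,T0}  "a"  orig:{A,B,S}
  [5..5]={A,B,S,T0}  "a"  orig:{A,B,S}
  [6..6]={B,T1}  "b"  orig:{B}
  [0..1]={A,B,S}  "ab"
  [1..2]={A,B}  "ba"
  [2..3]={A,B}  "aa"
  [3..4]={A,B}  "aa"
  [4..5]={A,B}  "aa"
  [5..6]={A,B,S}  "ab"
  [0..2]={A,B}  "aba"
  [1..3]={A,B}  "baa"
  [2..4]={A,B}  "aaa"
  [3..5]={A,B}  "aaa"
  [4..6]={A,B,S}  "aab"
  [0..3]={A,B}  "abaa"
  [1..4]={A,B}  "baaa"
  [2..5]={A,B}  "aaaa"
  [3..6]={A,B,S}  "aaab"
  [0..4]={A,B}  "abaaa"
  [1..5]={A,B}  "baaaa"
  [2..6]={A,B,S}  "aaaab"
  [0..5]={A,B}  "abaaaa"
  [1..6]={A,B,S}  "baaaab"
  [0..6]={A,B,S}  "abaaaab"

S ∈ T[0,6] ⇒ YES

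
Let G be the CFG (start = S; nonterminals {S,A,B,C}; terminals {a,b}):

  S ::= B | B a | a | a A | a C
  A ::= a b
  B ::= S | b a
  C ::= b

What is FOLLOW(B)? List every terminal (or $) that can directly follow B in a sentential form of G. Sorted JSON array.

FIRST iteration:
round 1:
  A via A→a b: +{a}
  B via B→b a: +{b}
  C via C→b: +{b}
  S via S→B: +{b}
  S via S→a: +{a}
  S: {a,b}  A: {a}  B: {b}  C: {b}
round 2:
  B via B→S: +{a}
  S: {a,b}  A: {a}  B: {a,b}  C: {b}
round 3: — fixpoint
  S: {a,b}  A: {a}  B: {a,b}  C: {b}

FOLLOW sets:
initialize: $ ∈ FOLLOW(S)
[1]
  S→B: FOLLOW(B) ⊇ FOLLOW(S) ⊇ {$}; new: +{$}
  S→B a: FOLLOW(B) ⊇ FIRST(a) = {a}; new: +{a}
  S→a A: FOLLOW(A) ⊇ FOLLOW(S) ⊇ {$}; new: +{$}
  S→a C: FOLLOW(C) ⊇ FOLLOW(S) ⊇ {$}; new: +{$}
  FOLLOW[S]={$}  FOLLOW[A]={$}  FOLLOW[B]={$,a}  FOLLOW[C]={$}
[2]
  B→S: FOLLOW(S) ⊇ FOLLOW(B) ⊇ {$,a}; new: +{a}
  S→a A: FOLLOW(A) ⊇ FOLLOW(S) ⊇ {$,a}; new: +{a}
  S→a C: FOLLOW(C) ⊇ FOLLOW(S) ⊇ {$,a}; new: +{a}
  FOLLOW[S]={$,a}  FOLLOW[A]={$,a}  FOLLOW[B]={$,a}  FOLLOW[C]={$,a}
[3] (stable)
  FOLLOW[S]={$,a}  FOLLOW[A]={$,a}  FOLLOW[B]={$,a}  FOLLOW[C]={$,a}

FOLLOW(B) = ["$", "a"]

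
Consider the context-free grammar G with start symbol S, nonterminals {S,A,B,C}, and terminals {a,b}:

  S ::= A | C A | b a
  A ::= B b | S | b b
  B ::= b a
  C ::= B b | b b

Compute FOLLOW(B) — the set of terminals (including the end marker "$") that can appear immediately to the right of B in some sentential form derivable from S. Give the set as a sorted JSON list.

FIRST sets, iterate to fixpoint:
pass 1:
  A via A→b b: +{b}
  B via B→b a: +{b}
  C via C→B b: +{b}
  S via S→A: +{b}
  FIRST(S)={b}  FIRST(A)={b}  FIRST(B)={b}  FIRST(C)={b}
pass 2: done
  FIRST(S)={b}  FIRST(A)={b}  FIRST(B)={b}  FIRST(C)={b}

FOLLOW iteration:
FOLLOW(S) := {$}
iter 1:
  A→B b: FOLLOW(B) ⊇ FIRST(b) = {b}; new: +{b}
  S→A: FOLLOW(A) ⊇ FOLLOW(S) ⊇ {$}; new: +{$}
  S→C A: FOLLOW(C) ⊇ FIRST(A) = {b}; new: +{b}
  FOLLOW(S)={$}  FOLLOW(A)={$}  FOLLOW(B)={b}  FOLLOW(C)={b}
iter 2: done
  FOLLOW(S)={$}  FOLLOW(A)={$}  FOLLOW(B)={b}  FOLLOW(C)={b}

FOLLOW(B) = ["b"]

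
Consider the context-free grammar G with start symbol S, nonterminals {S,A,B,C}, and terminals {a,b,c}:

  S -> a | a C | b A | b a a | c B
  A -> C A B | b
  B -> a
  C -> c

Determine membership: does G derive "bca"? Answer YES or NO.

Convert to CNF:
  S -> T0 C | T1 A | T1 X4 | T2 B | a
  A -> C X3 | b
  B -> a
  C -> c
  T0 -> a
  T1 -> b
  T2 -> c
  X3 -> A B
  X4 -> T0 T0

CYK fill:
  T[0,0] 'b' = {A,T1}  orig:{A}
  T[1,1] 'c' = {C,T2}  orig:{C}
  T[2,2] 'a' = {B,S,T0}  orig:{B,S}
  T[0,1] 'bc' = ∅
  T[1,2] 'ca' = {S}
  T[0,2] 'bca' = ∅

S ∉ T[0,2] ⇒ NO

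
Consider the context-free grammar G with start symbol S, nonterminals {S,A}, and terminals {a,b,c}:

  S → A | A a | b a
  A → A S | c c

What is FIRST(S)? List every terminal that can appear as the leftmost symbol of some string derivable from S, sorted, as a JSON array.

Compute FIRST by fixpoint:
pass 1:
  A via A→c c: +{c}
  S via S→A: +{c}
  S via S→b a: +{b}
  FIRST(S)={b,c}  FIRST(A)={c}
pass 2: (stable)
  FIRST(S)={b,c}  FIRST(A)={c}

FIRST(S) = ["b", "c"]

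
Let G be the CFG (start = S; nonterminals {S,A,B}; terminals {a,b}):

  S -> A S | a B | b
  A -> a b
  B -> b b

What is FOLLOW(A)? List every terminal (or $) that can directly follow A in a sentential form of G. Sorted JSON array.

FIRST sets, iterate to fixpoint:
round 1:
  A via A→a b: +{a}
  B via B→b b: +{b}
  S via S→A S: +{a}
  S via S→b: +{b}
  FIRST[S]={a,b}  FIRST[A]={a}  FIRST[B]={b}
round 2: (no change)
  FIRST[S]={a,b}  FIRST[A]={a}  FIRST[B]={b}

Compute FOLLOW by fixpoint:
FOLLOW(S) := {$}
round 1:
  S→A S: FOLLOW(A) ⊇ FIRST(S) = {a,b}; new: +{a,b}
  S→a B: FOLLOW(B) ⊇ FOLLOW(S) ⊇ {$}; new: +{$}
  S: {$}  A: {a,b}  B: {$}
round 2: done
  S: {$}  A: {a,b}  B: {$}

FOLLOW(A) = ["a", "b"]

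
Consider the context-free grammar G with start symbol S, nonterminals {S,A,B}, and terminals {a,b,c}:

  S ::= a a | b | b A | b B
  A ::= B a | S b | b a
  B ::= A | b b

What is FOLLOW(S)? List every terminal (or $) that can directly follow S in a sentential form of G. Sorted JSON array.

Compute FIRST by fixpoint:
round 1:
  A via A→b a: +{b}
  B via B→A: +{b}
  S via S→a a: +{a}
  S via S→b: +{b}
  FIRST(S)={a,b}  FIRST(A)={b}  FIRST(B)={b}
round 2:
  A via A→S b: +{a}
  B via B→A: +{a}
  FIRST(S)={a,b}  FIRST(A)={a,b}  FIRST(B)={a,b}
round 3: done
  FIRST(S)={a,b}  FIRST(A)={a,b}  FIRST(B)={a,b}

Compute FOLLOW by fixpoint:
FOLLOW(S) := {$}
[1]
  A→B a: FOLLOW(B) ⊇ FIRST(a) = {a}; new: +{a}
  A→S b: FOLLOW(S) ⊇ FIRST(b) = {b}; new: +{b}
  B→A: FOLLOW(A) ⊇ FOLLOW(B) ⊇ {a}; new: +{a}
  S→b A: FOLLOW(A) ⊇ FOLLOW(S) ⊇ {$,b}; new: +{$,b}
  S→b B: FOLLOW(B) ⊇ FOLLOW(S) ⊇ {$,b}; new: +{$,b}
  S: {$,b}  A: {$,a,b}  B: {$,a,b}
[2] (stable)
  S: {$,b}  A: {$,a,b}  B: {$,a,b}

FOLLOW(S) = ["$", "b"]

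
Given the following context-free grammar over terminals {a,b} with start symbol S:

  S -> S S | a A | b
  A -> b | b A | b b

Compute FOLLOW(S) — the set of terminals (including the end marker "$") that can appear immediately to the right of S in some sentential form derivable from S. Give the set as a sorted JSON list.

FIRST sets, iterate to fixpoint:
pass 1:
  A via A→b: +{b}
  S via S→a A: +{a}
  S via S→b: +{b}
  FIRST(S)={a,b}  FIRST(A)={b}
pass 2: done
  FIRST(S)={a,b}  FIRST(A)={b}

FOLLOW iteration:
FOLLOW(S) := {$}
pass 1:
  S→S S: FOLLOW(S) ⊇ FIRST(S) = {a,b}; new: +{a,b}
  S→a A: FOLLOW(A) ⊇ FOLLOW(S) ⊇ {$,a,b}; new: +{$,a,b}
  S: {$,a,b}  A: {$,a,b}
pass 2: — fixpoint
  S: {$,a,b}  A: {$,a,b}

FOLLOW(S) = ["$", "a", "b"]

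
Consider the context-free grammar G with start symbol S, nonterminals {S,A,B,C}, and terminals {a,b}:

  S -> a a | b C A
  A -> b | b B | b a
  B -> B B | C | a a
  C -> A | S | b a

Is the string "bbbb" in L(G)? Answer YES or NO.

Convert to CNF:
  S -> T0 X4 | T1 T1
  A -> T0 B | T0 T1 | b
  B -> B B | T0 B | T0 T1 | T0 X2 | T1 T1 | b
  C -> T0 B | T0 T1 | T0 X3 | T1 T1 | b
  T0 -> b
  T1 -> a
  X2 -> C A
  X3 -> C A
  X4 -> C A

CYK fill:
  cell(0,0) b: {A,B,C,T0}  orig:{A,B,C}
  cell(1,1) b: {A,B,C,T0}  orig:{A,B,C}
  cell(2,2) b: {A,B,C,T0}  orig:{A,B,C}
  cell(3,3) b: {A,B,C,T0}  orig:{A,B,C}
  cell(0,1) bb: {A,B,C,X2,X3,X4}  orig:{A,B,C}
  cell(1,2) bb: {A,B,C,X2,X3,X4}  orig:{A,B,C}
  cell(2,3) bb: {A,B,C,X2,X3,X4}  orig:{A,B,C}
  cell(0,2) bbb: {A,B,C,S,X2,X3,X4}  orig:{A,B,C,S}
  cell(1,3) bbb: {A,B,C,S,X2,X3,X4}  orig:{A,B,C,S}
  cell(0,3) bbbb: {A,B,C,S,X2,X3,X4}  orig:{A,B,C,S}

S ∈ T[0,3] ⇒ YES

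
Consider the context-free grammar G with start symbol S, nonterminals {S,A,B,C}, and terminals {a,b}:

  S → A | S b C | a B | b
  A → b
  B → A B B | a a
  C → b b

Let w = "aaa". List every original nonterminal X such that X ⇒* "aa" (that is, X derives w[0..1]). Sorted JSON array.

CNF form of G:
  S -> S X3 | T0 B | b
  A -> b
  B -> A X2 | T0 T0
  C -> T1 T1
  T0 -> a
  T1 -> b
  X2 -> B B
  X3 -> T1 C

Fill CYK table bottom-up (cells [i..j] with 0 ≤ i ≤ j ≤ 1 only):
  [0..0]={T0}  "a"  orig:{}
  [1..1]={T0}  "a"  orig:{}
  [0..1]={B}  "aa"

Original NTs in T[0,1] deriving "aa": ["B"]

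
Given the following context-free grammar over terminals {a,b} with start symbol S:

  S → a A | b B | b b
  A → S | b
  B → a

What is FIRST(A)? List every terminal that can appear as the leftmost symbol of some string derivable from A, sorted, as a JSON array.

FIRST sets, iterate to fixpoint:
[1]
  A via A→b: +{b}
  B via B→a: +{a}
  S via S→a A: +{a}
  S via S→b B: +{b}
  S: {a,b}  A: {b}  B: {a}
[2]
  A via A→S: +{a}
  S: {a,b}  A: {a,b}  B: {a}
[3] (no change)
  S: {a,b}  A: {a,b}  B: {a}

FIRST(A) = ["a", "b"]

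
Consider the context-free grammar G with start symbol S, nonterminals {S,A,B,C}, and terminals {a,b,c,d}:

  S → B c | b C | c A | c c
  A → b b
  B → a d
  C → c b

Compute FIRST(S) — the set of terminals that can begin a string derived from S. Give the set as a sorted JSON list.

FIRST iteration:
[1]
  A via A→b b: +{b}
  B via B→a d: +{a}
  C via C→c b: +{c}
  S via S→B c: +{a}
  S via S→b C: +{b}
  S via S→c A: +{c}
  FIRST[S]={a,b,c}  FIRST[A]={b}  FIRST[B]={a}  FIRST[C]={c}
[2] (stable)
  FIRST[S]={a,b,c}  FIRST[A]={b}  FIRST[B]={a}  FIRST[C]={c}

FIRST(S) = ["a", "b", "c"]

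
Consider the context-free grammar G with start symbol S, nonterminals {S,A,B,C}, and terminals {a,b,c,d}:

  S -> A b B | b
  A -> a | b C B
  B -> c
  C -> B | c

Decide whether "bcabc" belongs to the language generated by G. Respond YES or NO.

Convert to CNF:
  S -> A X2 | b
  A -> T0 X1 | a
  B -> c
  C -> c
  T0 -> b
  X1 -> C B
  X2 -> T0 B

CYK fill:
  [0..0]={S,T0}  "b"  orig:{S}
  [1..1]={B,C}  "c"
  [2..2]={A}  "a"
  [3..3]={S,T0}  "b"  orig:{S}
  [4..4]={B,C}  "c"
  [0..1]={X2}  "bc"  orig:{}
  [1..2]=∅  "ca"
  [2..3]=∅  "ab"
  [3..4]={X2}  "bc"  orig:{}
  [0..2]=∅  "bca"
  [1..3]=∅  "cab"
  [2..4]={S}  "abc"
  [0..3]=∅  "bcab"
  [1..4]=∅  "cabc"
  [0..4]=∅  "bcabc"

S ∉ T[0,4] ⇒ NO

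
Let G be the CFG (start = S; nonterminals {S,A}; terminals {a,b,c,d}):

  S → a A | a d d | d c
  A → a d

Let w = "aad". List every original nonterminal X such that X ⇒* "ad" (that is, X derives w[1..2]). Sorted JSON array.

Convert to CNF:
  S -> T0 A | T0 X3 | T1 T2
  A -> T0 T1
  T0 -> a
  T1 -> d
  T2 -> c
  X3 -> T1 T1

CYK fill (cells [i..j] with 1 ≤ i ≤ j ≤ 2 only):
  T[1,1] 'a' = {T0}  orig:{}
  T[2,2] 'd' = {T1}  orig:{}
  T[1,2] 'ad' = {A}

Original NTs in T[1,2] deriving "ad": ["A"]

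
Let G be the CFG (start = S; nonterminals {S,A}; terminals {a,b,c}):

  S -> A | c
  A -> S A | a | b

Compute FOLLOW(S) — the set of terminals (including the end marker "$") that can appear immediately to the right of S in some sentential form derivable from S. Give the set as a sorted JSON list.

FIRST sets, iterate to fixpoint:
pass 1:
  A via A→a: +{a}
  A via A→b: +{b}
  S via S→A: +{a,b}
  S via S→c: +{c}
  FIRST[S]={a,b,c}  FIRST[A]={a,b}
pass 2:
  A via A→S A: +{c}
  FIRST[S]={a,b,c}  FIRST[A]={a,b,c}
pass 3: done
  FIRST[S]={a,b,c}  FIRST[A]={a,b,c}

FOLLOW iteration:
seed FOLLOW(S) with $
iter 1:
  A→S A: FOLLOW(S) ⊇ FIRST(A) = {a,b,c}; new: +{a,b,c}
  S→A: FOLLOW(A) ⊇ FOLLOW(S) ⊇ {$,a,b,c}; new: +{$,a,b,c}
  S: {$,a,b,c}  A: {$,a,b,c}
iter 2: (stable)
  S: {$,a,b,c}  A: {$,a,b,c}

FOLLOW(S) = ["$", "a", "b", "c"]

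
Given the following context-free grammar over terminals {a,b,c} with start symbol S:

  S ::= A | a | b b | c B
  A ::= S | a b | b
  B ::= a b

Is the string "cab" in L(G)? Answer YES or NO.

Convert to CNF:
  S -> T0 T1 | T1 T1 | T2 B | a | b
  A -> T0 T1 | T1 T1 | T2 B | a | b
  B -> T0 T1
  T0 -> a
  T1 -> b
  T2 -> c

CYK table (by increasing span):
  cell(0,0) c: {T2}  orig:{}
  cell(1,1) a: {A,S,T0}  orig:{A,S}
  cell(2,2) b: {A,S,T1}  orig:{A,S}
  cell(0,1) ca: ∅
  cell(1,2) ab: {A,B,S}
  cell(0,2) cab: {A,S}

S ∈ T[0,2] ⇒ YES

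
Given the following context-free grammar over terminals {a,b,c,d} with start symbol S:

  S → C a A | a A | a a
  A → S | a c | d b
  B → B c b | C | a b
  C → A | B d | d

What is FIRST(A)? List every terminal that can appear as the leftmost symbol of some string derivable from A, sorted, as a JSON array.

Compute FIRST by fixpoint:
pass 1:
  A via A→a c: +{a}
  A via A→d b: +{d}
  B via B→a b: +{a}
  C via C→A: +{a,d}
  S via S→C a A: +{a,d}
  S: {a,d}  A: {a,d}  B: {a}  C: {a,d}
pass 2:
  B via B→C: +{d}
  S: {a,d}  A: {a,d}  B: {a,d}  C: {a,d}
pass 3: (no change)
  S: {a,d}  A: {a,d}  B: {a,d}  C: {a,d}

FIRST(A) = ["a", "d"]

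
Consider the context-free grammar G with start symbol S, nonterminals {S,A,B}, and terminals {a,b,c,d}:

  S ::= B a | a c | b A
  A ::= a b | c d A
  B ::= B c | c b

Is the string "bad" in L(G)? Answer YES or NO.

Convert to CNF:
  S -> B T0 | T0 T2 | T1 A
  A -> T0 T1 | T2 X4
  B -> B T2 | T2 T1
  T0 -> a
  T1 -> b
  T2 -> c
  T3 -> d
  X4 -> T3 A

CYK table (by increasing span):
  [0..0]={T1}  "b"  orig:{}
  [1..1]={T0}  "a"  orig:{}
  [2..2]={T3}  "d"  orig:{}
  [0..1]=∅  "ba"
  [1..2]=∅  "ad"
  [0..2]=∅  "bad"

S ∉ T[0,2] ⇒ NO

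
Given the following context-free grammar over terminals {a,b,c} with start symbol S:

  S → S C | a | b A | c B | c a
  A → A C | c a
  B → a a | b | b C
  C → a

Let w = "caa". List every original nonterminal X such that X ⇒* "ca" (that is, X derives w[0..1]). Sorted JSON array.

Convert to CNF:
  S -> S C | T0 B | T0 T1 | T2 A | a
  A -> A C | T0 T1
  B -> T1 T1 | T2 C | b
  C -> a
  T0 -> c
  T1 -> a
  T2 -> b

Fill CYK table bottom-up — only the sub-triangle for w[0..1]:
  cell(0,0) c: {T0}  orig:{}
  cell(1,1) a: {C,S,T1}  orig:{C,S}
  cell(0,1) ca: {A,S}

Original NTs in T[0,1] deriving "ca": ["A", "S"]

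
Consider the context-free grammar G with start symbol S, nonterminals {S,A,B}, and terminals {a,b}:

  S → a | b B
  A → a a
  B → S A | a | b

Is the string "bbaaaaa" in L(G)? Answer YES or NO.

Convert to CNF:
  S -> T1 B | a
  A -> T0 T0
  B -> S A | a | b
  T0 -> a
  T1 -> b

Fill CYK table bottom-up:
  cell(0,0) b: {B,T1}  orig:{B}
  cell(1,1) b: {B,T1}  orig:{B}
  cell(2,2) a: {B,S,T0}  orig:{B,S}
  cell(3,3) a: {B,S,T0}  orig:{B,S}
  cell(4,4) a: {B,S,T0}  orig:{B,S}
  cell(5,5) a: {B,S,T0}  orig:{B,S}
  cell(6,6) a: {B,S,T0}  orig:{B,S}
  cell(0,1) bb: {S}
  cell(1,2) ba: {S}
  cell(2,3) aa: {A}
  cell(3,4) aa: {A}
  cell(4,5) aa: {A}
  cell(5,6) aa: {A}
  cell(0,2) bba: ∅
  cell(1,3) baa: ∅
  cell(2,4) aaa: {B}
  cell(3,5) aaa: {B}
  cell(4,6) aaa: {B}
  cell(0,3) bbaa: {B}
  cell(1,4) baaa: {B,S}
  cell(2,5) aaaa: ∅
  cell(3,6) aaaa: ∅
  cell(0,4) bbaaa: {S}
  cell(1,5) baaaa: ∅
  cell(2,6) aaaaa: ∅
  cell(0,5) bbaaaa: ∅
  cell(1,6) baaaaa: {B}
  cell(0,6) bbaaaaa: {B,S}

S ∈ T[0,6] ⇒ YES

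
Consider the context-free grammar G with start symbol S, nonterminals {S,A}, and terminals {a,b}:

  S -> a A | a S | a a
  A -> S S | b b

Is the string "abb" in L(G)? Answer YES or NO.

CNF form of G:
  S -> T1 A | T1 S | T1 T1
  A -> S S | T0 T0
  T0 -> b
  T1 -> a

CYK table (by increasing span):
  cell(0,0) a: {T1}  orig:{}
  cell(1,1) b: {T0}  orig:{}
  cell(2,2) b: {T0}  orig:{}
  cell(0,1) ab: ∅
  cell(1,2) bb: {A}
  cell(0,2) abb: {S}

S ∈ T[0,2] ⇒ YES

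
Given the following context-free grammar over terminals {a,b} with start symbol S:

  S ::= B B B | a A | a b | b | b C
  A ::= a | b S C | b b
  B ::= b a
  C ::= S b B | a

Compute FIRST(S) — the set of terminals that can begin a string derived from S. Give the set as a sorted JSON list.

Compute FIRST by fixpoint:
pass 1:
  A via A→a: +{a}
  A via A→b S C: +{b}
  B via B→b a: +{b}
  C via C→a: +{a}
  S via S→B B B: +{b}
  S via S→a A: +{a}
  S: {a,b}  A: {a,b}  B: {b}  C: {a}
pass 2:
  C via C→S b B: +{b}
  S: {a,b}  A: {a,b}  B: {b}  C: {a,b}
pass 3: — fixpoint
  S: {a,b}  A: {a,b}  B: {b}  C: {a,b}

FIRST(S) = ["a", "b"]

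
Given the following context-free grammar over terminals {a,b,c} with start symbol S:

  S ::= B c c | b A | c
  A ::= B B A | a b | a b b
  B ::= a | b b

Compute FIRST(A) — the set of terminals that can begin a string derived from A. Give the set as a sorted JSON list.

Compute FIRST by fixpoint:
round 1:
  A via A→a b: +{a}
  B via B→a: +{a}
  B via B→b b: +{b}
  S via S→B c c: +{a,b}
  S via S→c: +{c}
  S: {a,b,c}  A: {a}  B: {a,b}
round 2:
  A via A→B B A: +{b}
  S: {a,b,c}  A: {a,b}  B: {a,b}
round 3: (no change)
  S: {a,b,c}  A: {a,b}  B: {a,b}

FIRST(A) = ["a", "b"]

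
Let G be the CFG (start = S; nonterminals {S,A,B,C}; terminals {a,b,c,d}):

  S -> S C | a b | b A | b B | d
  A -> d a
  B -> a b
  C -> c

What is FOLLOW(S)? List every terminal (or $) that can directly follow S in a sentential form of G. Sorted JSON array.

FIRST sets, iterate to fixpoint:
pass 1:
  A via A→d a: +{d}
  B via B→a b: +{a}
  C via C→c: +{c}
  S via S→a b: +{a}
  S via S→b A: +{b}
  S via S→d: +{d}
  S: {a,b,d}  A: {d}  B: {a}  C: {c}
pass 2: (no change)
  S: {a,b,d}  A: {d}  B: {a}  C: {c}

FOLLOW sets:
initialize: $ ∈ FOLLOW(S)
iter 1:
  S→S C: FOLLOW(S) ⊇ FIRST(C) = {c}; new: +{c}
  S→S C: FOLLOW(C) ⊇ FOLLOW(S) ⊇ {$,c}; new: +{$,c}
  S→b A: FOLLOW(A) ⊇ FOLLOW(S) ⊇ {$,c}; new: +{$,c}
  S→b B: FOLLOW(B) ⊇ FOLLOW(S) ⊇ {$,c}; new: +{$,c}
  FOLLOW(S)={$,c}  FOLLOW(A)={$,c}  FOLLOW(B)={$,c}  FOLLOW(C)={$,c}
iter 2: (no change)
  FOLLOW(S)={$,c}  FOLLOW(A)={$,c}  FOLLOW(B)={$,c}  FOLLOW(C)={$,c}

FOLLOW(S) = ["$", "c"]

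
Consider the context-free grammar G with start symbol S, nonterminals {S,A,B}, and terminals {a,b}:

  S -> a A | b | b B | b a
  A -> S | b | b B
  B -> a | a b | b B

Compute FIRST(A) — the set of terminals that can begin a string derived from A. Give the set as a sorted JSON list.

FIRST iteration:
iter 1:
  A via A→b: +{b}
  B via B→a: +{a}
  B via B→b B: +{b}
  S via S→a A: +{a}
  S via S→b: +{b}
  FIRST(S)={a,b}  FIRST(A)={b}  FIRST(B)={a,b}
iter 2:
  A via A→S: +{a}
  FIRST(S)={a,b}  FIRST(A)={a,b}  FIRST(B)={a,b}
iter 3: (stable)
  FIRST(S)={a,b}  FIRST(A)={a,b}  FIRST(B)={a,b}

FIRST(A) = ["a", "b"]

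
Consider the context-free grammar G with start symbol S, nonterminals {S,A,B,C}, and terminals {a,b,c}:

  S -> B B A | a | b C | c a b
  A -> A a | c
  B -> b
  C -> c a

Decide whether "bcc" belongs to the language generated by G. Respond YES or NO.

CNF form of G:
  S -> B X3 | T1 X4 | T2 C | a
  A -> A T0 | c
  B -> b
  C -> T1 T0
  T0 -> a
  T1 -> c
  T2 -> b
  X3 -> B A
  X4 -> T0 T2

CYK table (by increasing span):
  [0..0]={B,T2}  "b"  orig:{B}
  [1..1]={A,T1}  "c"  orig:{A}
  [2..2]={A,T1}  "c"  orig:{A}
  [0..1]={X3}  "bc"  orig:{}
  [1..2]=∅  "cc"
  [0..2]=∅  "bcc"

S ∉ T[0,2] ⇒ NO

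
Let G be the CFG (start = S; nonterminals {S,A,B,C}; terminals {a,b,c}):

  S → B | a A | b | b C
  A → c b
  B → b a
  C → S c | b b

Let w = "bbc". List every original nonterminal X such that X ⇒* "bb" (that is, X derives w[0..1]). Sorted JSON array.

Convert to CNF:
  S -> T1 C | T1 T2 | T2 A | b
  A -> T0 T1
  B -> T1 T2
  C -> S T0 | T1 T1
  T0 -> c
  T1 -> b
  T2 -> a

CYK fill, restricted to cells inside w[0..1]:
  T[0,0] 'b' = {S,T1}  orig:{S}
  T[1,1] 'b' = {S,T1}  orig:{S}
  T[0,1] 'bb' = {C}

Original NTs in T[0,1] deriving "bb": ["C"]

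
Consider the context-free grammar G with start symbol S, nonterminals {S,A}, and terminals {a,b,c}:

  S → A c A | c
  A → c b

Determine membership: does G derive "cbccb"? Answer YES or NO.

CNF form of G:
  S -> A X2 | c
  A -> T0 T1
  T0 -> c
  T1 -> b
  X2 -> T0 A

CYK table (by increasing span):
  [0..0]={S,T0}  "c"  orig:{S}
  [1..1]={T1}  "b"  orig:{}
  [2..2]={S,T0}  "c"  orig:{S}
  [3..3]={S,T0}  "c"  orig:{S}
  [4..4]={T1}  "b"  orig:{}
  [0..1]={A}  "cb"
  [1..2]=∅  "bc"
  [2..3]=∅  "cc"
  [3..4]={A}  "cb"
  [0..2]=∅  "cbc"
  [1..3]=∅  "bcc"
  [2..4]={X2}  "ccb"  orig:{}
  [0..3]=∅  "cbcc"
  [1..4]=∅  "bccb"
  [0..4]={S}  "cbccb"

S ∈ T[0,4] ⇒ YES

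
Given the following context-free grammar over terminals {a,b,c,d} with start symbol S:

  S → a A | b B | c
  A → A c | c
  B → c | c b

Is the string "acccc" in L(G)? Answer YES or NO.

CNF form of G:
  S -> T1 B | T2 A | c
  A -> A T0 | c
  B -> T0 T1 | c
  T0 -> c
  T1 -> b
  T2 -> a

Fill CYK table bottom-up:
  [0..0]={T2}  "a"  orig:{}
  [1..1]={A,B,S,T0}  "c"  orig:{A,B,S}
  [2..2]={A,B,S,T0}  "c"  orig:{A,B,S}
  [3..3]={A,B,S,T0}  "c"  orig:{A,B,S}
  [4..4]={A,B,S,T0}  "c"  orig:{A,B,S}
  [0..1]={S}  "ac"
  [1..2]={A}  "cc"
  [2..3]={A}  "cc"
  [3..4]={A}  "cc"
  [0..2]={S}  "acc"
  [1..3]={A}  "ccc"
  [2..4]={A}  "ccc"
  [0..3]={S}  "accc"
  [1..4]={A}  "cccc"
  [0..4]={S}  "acccc"

S ∈ T[0,4] ⇒ YES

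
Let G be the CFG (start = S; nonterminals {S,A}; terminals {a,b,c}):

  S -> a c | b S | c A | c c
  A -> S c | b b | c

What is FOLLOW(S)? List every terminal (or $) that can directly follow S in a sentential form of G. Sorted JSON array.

FIRST sets, iterate to fixpoint:
pass 1:
  A via A→b b: +{b}
  A via A→c: +{c}
  S via S→a c: +{a}
  S via S→b S: +{b}
  S via S→c A: +{c}
  S: {a,b,c}  A: {b,c}
pass 2:
  A via A→S c: +{a}
  S: {a,b,c}  A: {a,b,c}
pass 3: (stable)
  S: {a,b,c}  A: {a,b,c}

FOLLOW iteration:
seed FOLLOW(S) with $
iter 1:
  A→S c: FOLLOW(S) ⊇ FIRST(c) = {c}; new: +{c}
  S→c A: FOLLOW(A) ⊇ FOLLOW(S) ⊇ {$,c}; new: +{$,c}
  FOLLOW(S)={$,c}  FOLLOW(A)={$,c}
iter 2: done
  FOLLOW(S)={$,c}  FOLLOW(A)={$,c}

FOLLOW(S) = ["$", "c"]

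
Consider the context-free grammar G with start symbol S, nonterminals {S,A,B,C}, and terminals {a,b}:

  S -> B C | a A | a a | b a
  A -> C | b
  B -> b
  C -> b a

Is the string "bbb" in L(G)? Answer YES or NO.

CNF form of G:
  S -> B C | T0 T1 | T1 A | T1 T1
  A -> T0 T1 | b
  B -> b
  C -> T0 T1
  T0 -> b
  T1 -> a

Fill CYK table bottom-up:
  [0..0]={A,B,T0}  "b"  orig:{A,B}
  [1..1]={A,B,T0}  "b"  orig:{A,B}
  [2..2]={A,B,T0}  "b"  orig:{A,B}
  [0..1]=∅  "bb"
  [1..2]=∅  "bb"
  [0..2]=∅  "bbb"

S ∉ T[0,2] ⇒ NO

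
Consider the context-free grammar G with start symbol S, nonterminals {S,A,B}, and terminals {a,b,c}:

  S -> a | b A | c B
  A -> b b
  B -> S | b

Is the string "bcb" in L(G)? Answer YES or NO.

CNF form of G:
  S -> T0 A | T1 B | a
  A -> T0 T0
  B -> T0 A | T1 B | a | b
  T0 -> b
  T1 -> c

CYK table (by increasing span):
  T[0,0] 'b' = {B,T0}  orig:{B}
  T[1,1] 'c' = {T1}  orig:{}
  T[2,2] 'b' = {B,T0}  orig:{B}
  T[0,1] 'bc' = ∅
  T[1,2] 'cb' = {B,S}
  T[0,2] 'bcb' = ∅

S ∉ T[0,2] ⇒ NO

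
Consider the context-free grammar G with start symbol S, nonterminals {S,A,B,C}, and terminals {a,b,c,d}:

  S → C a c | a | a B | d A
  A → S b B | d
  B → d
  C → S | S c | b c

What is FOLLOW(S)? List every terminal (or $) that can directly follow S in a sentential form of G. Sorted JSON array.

Compute FIRST by fixpoint:
iter 1:
  A via A→d: +{d}
  B via B→d: +{d}
  C via C→b c: +{b}
  S via S→C a c: +{b}
  S via S→a: +{a}
  S via S→d A: +{d}
  FIRST[S]={a,b,d}  FIRST[A]={d}  FIRST[B]={d}  FIRST[C]={b}
iter 2:
  A via A→S b B: +{a,b}
  C via C→S: +{a,d}
  FIRST[S]={a,b,d}  FIRST[A]={a,b,d}  FIRST[B]={d}  FIRST[C]={a,b,d}
iter 3: done
  FIRST[S]={a,b,d}  FIRST[A]={a,b,d}  FIRST[B]={d}  FIRST[C]={a,b,d}

Compute FOLLOW by fixpoint:
initialize: $ ∈ FOLLOW(S)
iter 1:
  A→S b B: FOLLOW(S) ⊇ FIRST(b) = {b}; new: +{b}
  C→S c: FOLLOW(S) ⊇ FIRST(c) = {c}; new: +{c}
  S→C a c: FOLLOW(C) ⊇ FIRST(a) = {a}; new: +{a}
  S→a B: FOLLOW(B) ⊇ FOLLOW(S) ⊇ {$,b,c}; new: +{$,b,c}
  S→d A: FOLLOW(A) ⊇ FOLLOW(S) ⊇ {$,b,c}; new: +{$,b,c}
  FOLLOW[S]={$,b,c}  FOLLOW[A]={$,b,c}  FOLLOW[B]={$,b,c}  FOLLOW[C]={a}
iter 2:
  C→S: FOLLOW(S) ⊇ FOLLOW(C) ⊇ {a}; new: +{a}
  S→a B: FOLLOW(B) ⊇ FOLLOW(S) ⊇ {$,a,b,c}; new: +{a}
  S→d A: FOLLOW(A) ⊇ FOLLOW(S) ⊇ {$,a,b,c}; new: +{a}
  FOLLOW[S]={$,a,b,c}  FOLLOW[A]={$,a,b,c}  FOLLOW[B]={$,a,b,c}  FOLLOW[C]={a}
iter 3: (stable)
  FOLLOW[S]={$,a,b,c}  FOLLOW[A]={$,a,b,c}  FOLLOW[B]={$,a,b,c}  FOLLOW[C]={a}

FOLLOW(S) = ["$", "a", "b", "c"]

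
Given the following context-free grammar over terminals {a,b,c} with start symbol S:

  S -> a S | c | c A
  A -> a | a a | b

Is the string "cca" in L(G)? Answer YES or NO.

Convert to CNF:
  S -> T0 S | T1 A | c
  A -> T0 T0 | a | b
  T0 -> a
  T1 -> c

CYK fill:
  cell(0,0) c: {S,T1}  orig:{S}
  cell(1,1) c: {S,T1}  orig:{S}
  cell(2,2) a: {A,T0}  orig:{A}
  cell(0,1) cc: ∅
  cell(1,2) ca: {S}
  cell(0,2) cca: ∅

S ∉ T[0,2] ⇒ NO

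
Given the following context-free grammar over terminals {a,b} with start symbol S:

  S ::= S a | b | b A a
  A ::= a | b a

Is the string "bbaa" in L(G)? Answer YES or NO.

CNF form of G:
  S -> S T1 | T0 X2 | b
  A -> T0 T1 | a
  T0 -> b
  T1 -> a
  X2 -> A T1

Fill CYK table bottom-up:
  cell(0,0) b: {S,T0}  orig:{S}
  cell(1,1) b: {S,T0}  orig:{S}
  cell(2,2) a: {A,T1}  orig:{A}
  cell(3,3) a: {A,T1}  orig:{A}
  cell(0,1) bb: ∅
  cell(1,2) ba: {A,S}
  cell(2,3) aa: {X2}  orig:{}
  cell(0,2) bba: ∅
  cell(1,3) baa: {S,X2}  orig:{S}
  cell(0,3) bbaa: {S}

S ∈ T[0,3] ⇒ YES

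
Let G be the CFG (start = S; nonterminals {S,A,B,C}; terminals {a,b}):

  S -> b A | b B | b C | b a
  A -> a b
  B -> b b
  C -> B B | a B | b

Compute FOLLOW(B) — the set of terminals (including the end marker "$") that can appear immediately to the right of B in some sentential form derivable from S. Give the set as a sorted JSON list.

FIRST sets, iterate to fixpoint:
[1]
  A via A→a b: +{a}
  B via B→b b: +{b}
  C via C→B B: +{b}
  C via C→a B: +{a}
  S via S→b A: +{b}
  FIRST[S]={b}  FIRST[A]={a}  FIRST[B]={b}  FIRST[C]={a,b}
[2] — fixpoint
  FIRST[S]={b}  FIRST[A]={a}  FIRST[B]={b}  FIRST[C]={a,b}

Compute FOLLOW by fixpoint:
initialize: $ ∈ FOLLOW(S)
iter 1:
  C→B B: FOLLOW(B) ⊇ FIRST(B) = {b}; new: +{b}
  S→b A: FOLLOW(A) ⊇ FOLLOW(S) ⊇ {$}; new: +{$}
  S→b B: FOLLOW(B) ⊇ FOLLOW(S) ⊇ {$}; new: +{$}
  S→b C: FOLLOW(C) ⊇ FOLLOW(S) ⊇ {$}; new: +{$}
  FOLLOW[S]={$}  FOLLOW[A]={$}  FOLLOW[B]={$,b}  FOLLOW[C]={$}
iter 2: (no change)
  FOLLOW[S]={$}  FOLLOW[A]={$}  FOLLOW[B]={$,b}  FOLLOW[C]={$}

FOLLOW(B) = ["$", "b"]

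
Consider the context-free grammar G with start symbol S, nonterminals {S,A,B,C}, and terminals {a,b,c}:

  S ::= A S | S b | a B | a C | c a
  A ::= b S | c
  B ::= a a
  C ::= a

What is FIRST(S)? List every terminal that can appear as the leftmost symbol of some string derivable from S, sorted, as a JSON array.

Compute FIRST by fixpoint:
round 1:
  A via A→b S: +{b}
  A via A→c: +{c}
  B via B→a a: +{a}
  C via C→a: +{a}
  S via S→A S: +{b,c}
  S via S→a B: +{a}
  FIRST[S]={a,b,c}  FIRST[A]={b,c}  FIRST[B]={a}  FIRST[C]={a}
round 2: done
  FIRST[S]={a,b,c}  FIRST[A]={b,c}  FIRST[B]={a}  FIRST[C]={a}

FIRST(S) = ["a", "b", "c"]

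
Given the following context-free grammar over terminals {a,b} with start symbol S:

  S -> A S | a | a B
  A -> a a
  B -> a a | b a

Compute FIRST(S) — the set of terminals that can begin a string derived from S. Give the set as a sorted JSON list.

FIRST sets, iterate to fixpoint:
iter 1:
  A via A→a a: +{a}
  B via B→a a: +{a}
  B via B→b a: +{b}
  S via S→A S: +{a}
  FIRST(S)={a}  FIRST(A)={a}  FIRST(B)={a,b}
iter 2: — fixpoint
  FIRST(S)={a}  FIRST(A)={a}  FIRST(B)={a,b}

FIRST(S) = ["a"]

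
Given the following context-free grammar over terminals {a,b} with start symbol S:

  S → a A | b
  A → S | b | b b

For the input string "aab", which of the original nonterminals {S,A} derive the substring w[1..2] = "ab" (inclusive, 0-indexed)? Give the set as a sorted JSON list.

CNF form of G:
  S -> T0 A | b
  A -> T0 A | T1 T1 | b
  T0 -> a
  T1 -> b

CYK fill, restricted to cells inside w[1..2]:
  T[1,1] 'a' = {T0}  orig:{}
  T[2,2] 'b' = {A,S,T1}  orig:{A,S}
  T[1,2] 'ab' = {A,S}

Original NTs in T[1,2] deriving "ab": ["A", "S"]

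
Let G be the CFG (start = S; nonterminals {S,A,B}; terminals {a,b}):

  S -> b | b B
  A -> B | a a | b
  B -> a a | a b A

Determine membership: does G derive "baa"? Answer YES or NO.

Convert to CNF:
  S -> T1 B | b
  A -> T0 T0 | T0 X2 | b
  B -> T0 T0 | T0 X3
  T0 -> a
  T1 -> b
  X2 -> T1 A
  X3 -> T1 A

CYK fill:
  T[0,0] 'b' = {A,S,T1}  orig:{A,S}
  T[1,1] 'a' = {T0}  orig:{}
  T[2,2] 'a' = {T0}  orig:{}
  T[0,1] 'ba' = ∅
  T[1,2] 'aa' = {A,B}
  T[0,2] 'baa' = {S,X2,X3}  orig:{S}

S ∈ T[0,2] ⇒ YES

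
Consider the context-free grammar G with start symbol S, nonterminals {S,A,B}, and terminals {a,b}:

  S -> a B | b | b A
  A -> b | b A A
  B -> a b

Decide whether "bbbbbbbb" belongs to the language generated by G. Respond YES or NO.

Convert to CNF:
  S -> T0 A | T1 B | b
  A -> T0 X2 | b
  B -> T1 T0
  T0 -> b
  T1 -> a
  X2 -> A A

CYK table (by increasing span):
  T[0,0] 'b' = {A,S,T0}  orig:{A,S}
  T[1,1] 'b' = {A,S,T0}  orig:{A,S}
  T[2,2] 'b' = {A,S,T0}  orig:{A,S}
  T[3,3] 'b' = {A,S,T0}  orig:{A,S}
  T[4,4] 'b' = {A,S,T0}  orig:{A,S}
  T[5,5] 'b' = {A,S,T0}  orig:{A,S}
  T[6,6] 'b' = {A,S,T0}  orig:{A,S}
  T[7,7] 'b' = {A,S,T0}  orig:{A,S}
  T[0,1] 'bb' = {S,X2}  orig:{S}
  T[1,2] 'bb' = {S,X2}  orig:{S}
  T[2,3] 'bb' = {S,X2}  orig:{S}
  T[3,4] 'bb' = {S,X2}  orig:{S}
  T[4,5] 'bb' = {S,X2}  orig:{S}
  T[5,6] 'bb' = {S,X2}  orig:{S}
  T[6,7] 'bb' = {S,X2}  orig:{S}
  T[0,2] 'bbb' = {A}
  T[1,3] 'bbb' = {A}
  T[2,4] 'bbb' = {A}
  T[3,5] 'bbb' = {A}
  T[4,6] 'bbb' = {A}
  T[5,7] 'bbb' = {A}
  T[0,3] 'bbbb' = {S,X2}  orig:{S}
  T[1,4] 'bbbb' = {S,X2}  orig:{S}
  T[2,5] 'bbbb' = {S,X2}  orig:{S}
  T[3,6] 'bbbb' = {S,X2}  orig:{S}
  T[4,7] 'bbbb' = {S,X2}  orig:{S}
  T[0,4] 'bbbbb' = {A}
  T[1,5] 'bbbbb' = {A}
  T[2,6] 'bbbbb' = {A}
  T[3,7] 'bbbbb' = {A}
  T[0,5] 'bbbbbb' = {S,X2}  orig:{S}
  T[1,6] 'bbbbbb' = {S,X2}  orig:{S}
  T[2,7] 'bbbbbb' = {S,X2}  orig:{S}
  T[0,6] 'bbbbbbb' = {A}
  T[1,7] 'bbbbbbb' = {A}
  T[0,7] 'bbbbbbbb' = {S,X2}  orig:{S}

S ∈ T[0,7] ⇒ YES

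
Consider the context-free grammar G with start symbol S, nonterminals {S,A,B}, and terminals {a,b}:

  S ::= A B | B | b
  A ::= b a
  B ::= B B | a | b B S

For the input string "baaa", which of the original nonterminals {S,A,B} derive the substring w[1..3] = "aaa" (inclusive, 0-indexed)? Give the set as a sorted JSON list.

CNF form of G:
  S -> A B | B B | T0 X3 | a | b
  A -> T0 T1
  B -> B B | T0 X2 | a
  T0 -> b
  T1 -> a
  X2 -> B S
  X3 -> B S

CYK fill (cells [i..j] with 1 ≤ i ≤ j ≤ 3 only):
  T[1,1] 'a' = {B,S,T1}  orig:{B,S}
  T[2,2] 'a' = {B,S,T1}  orig:{B,S}
  T[3,3] 'a' = {B,S,T1}  orig:{B,S}
  T[1,2] 'aa' = {B,S,X2,X3}  orig:{B,S}
  T[2,3] 'aa' = {B,S,X2,X3}  orig:{B,S}
  T[1,3] 'aaa' = {B,S,X2,X3}  orig:{B,S}

Original NTs in T[1,3] deriving "aaa": ["B", "S"]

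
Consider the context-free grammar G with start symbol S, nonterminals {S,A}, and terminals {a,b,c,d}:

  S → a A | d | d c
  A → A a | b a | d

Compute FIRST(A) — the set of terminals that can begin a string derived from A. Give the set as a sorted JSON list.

FIRST iteration:
pass 1:
  A via A→b a: +{b}
  A via A→d: +{d}
  S via S→a A: +{a}
  S via S→d: +{d}
  FIRST(S)={a,d}  FIRST(A)={b,d}
pass 2: — fixpoint
  FIRST(S)={a,d}  FIRST(A)={b,d}

FIRST(A) = ["b", "d"]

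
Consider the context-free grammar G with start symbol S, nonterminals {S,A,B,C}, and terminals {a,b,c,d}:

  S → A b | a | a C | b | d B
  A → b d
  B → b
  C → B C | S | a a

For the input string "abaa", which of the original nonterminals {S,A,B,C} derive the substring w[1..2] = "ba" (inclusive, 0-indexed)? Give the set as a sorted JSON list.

Convert to CNF:
  S -> A T0 | T1 B | T2 C | a | b
  A -> T0 T1
  B -> b
  C -> A T0 | B C | T1 B | T2 C | T2 T2 | a | b
  T0 -> b
  T1 -> d
  T2 -> a

Fill CYK table bottom-up, restricted to cells inside w[1..2]:
  T[1,1] 'b' = {B,C,S,T0}  orig:{B,C,S}
  T[2,2] 'a' = {C,S,T2}  orig:{C,S}
  T[1,2] 'ba' = {C}

Original NTs in T[1,2] deriving "ba": ["C"]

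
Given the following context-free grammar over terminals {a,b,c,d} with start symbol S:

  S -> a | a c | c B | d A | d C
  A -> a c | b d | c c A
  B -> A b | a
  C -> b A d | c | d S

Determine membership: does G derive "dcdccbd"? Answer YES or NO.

CNF form of G:
  S -> T0 T1 | T1 B | T3 A | T3 C | a
  A -> T0 T1 | T1 X4 | T2 T3
  B -> A T2 | a
  C -> T2 X5 | T3 S | c
  T0 -> a
  T1 -> c
  T2 -> b
  T3 -> d
  X4 -> T1 A
  X5 -> A T3

Fill CYK table bottom-up:
  T[0,0] 'd' = {T3}  orig:{}
  T[1,1] 'c' = {C,T1}  orig:{C}
  T[2,2] 'd' = {T3}  orig:{}
  T[3,3] 'c' = {C,T1}  orig:{C}
  T[4,4] 'c' = {C,T1}  orig:{C}
  T[5,5] 'b' = {T2}  orig:{}
  T[6,6] 'd' = {T3}  orig:{}
  T[0,1] 'dc' = {S}
  T[1,2] 'cd' = ∅
  T[2,3] 'dc' = {S}
  T[3,4] 'cc' = ∅
  T[4,5] 'cb' = ∅
  T[5,6] 'bd' = {A}
  T[0,2] 'dcd' = ∅
  T[1,3] 'cdc' = ∅
  T[2,4] 'dcc' = ∅
  T[3,5] 'ccb' = ∅
  T[4,6] 'cbd' = {X4}  orig:{}
  T[0,3] 'dcdc' = ∅
  T[1,4] 'cdcc' = ∅
  T[2,5] 'dccb' = ∅
  T[3,6] 'ccbd' = {A}
  T[0,4] 'dcdcc' = ∅
  T[1,5] 'cdccb' = ∅
  T[2,6] 'dccbd' = {S}
  T[0,5] 'dcdccb' = ∅
  T[1,6] 'cdccbd' = ∅
  T[0,6] 'dcdccbd' = ∅

S ∉ T[0,6] ⇒ NO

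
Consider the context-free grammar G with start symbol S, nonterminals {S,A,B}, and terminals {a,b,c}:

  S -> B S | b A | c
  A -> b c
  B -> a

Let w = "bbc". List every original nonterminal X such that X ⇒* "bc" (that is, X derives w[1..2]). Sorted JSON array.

CNF form of G:
  S -> B S | T0 A | c
  A -> T0 T1
  B -> a
  T0 -> b
  T1 -> c

Fill CYK table bottom-up, restricted to cells inside w[1..2]:
  [1..1]={T0}  "b"  orig:{}
  [2..2]={S,T1}  "c"  orig:{S}
  [1..2]={A}  "bc"

Original NTs in T[1,2] deriving "bc": ["A"]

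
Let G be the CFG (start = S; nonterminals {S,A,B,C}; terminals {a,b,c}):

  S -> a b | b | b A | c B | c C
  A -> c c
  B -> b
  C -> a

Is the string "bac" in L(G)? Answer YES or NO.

CNF form of G:
  S -> T0 B | T0 C | T1 T2 | T2 A | b
  A -> T0 T0
  B -> b
  C -> a
  T0 -> c
  T1 -> a
  T2 -> b

Fill CYK table bottom-up:
  [0..0]={B,S,T2}  "b"  orig:{B,S}
  [1..1]={C,T1}  "a"  orig:{C}
  [2..2]={T0}  "c"  orig:{}
  [0..1]=∅  "ba"
  [1..2]=∅  "ac"
  [0..2]=∅  "bac"

S ∉ T[0,2] ⇒ NO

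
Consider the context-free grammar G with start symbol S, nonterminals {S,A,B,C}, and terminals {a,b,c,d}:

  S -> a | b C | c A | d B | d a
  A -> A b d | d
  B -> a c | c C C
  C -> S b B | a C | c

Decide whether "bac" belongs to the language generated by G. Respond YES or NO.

CNF form of G:
  S -> T0 C | T1 B | T1 T2 | T3 A | a
  A -> A X4 | d
  B -> T2 T3 | T3 X5
  C -> S X6 | T2 C | c
  T0 -> b
  T1 -> d
  T2 -> a
  T3 -> c
  X4 -> T0 T1
  X5 -> C C
  X6 -> T0 B

Fill CYK table bottom-up:
  [0..0]={T0}  "b"  orig:{}
  [1..1]={S,T2}  "a"  orig:{S}
  [2..2]={C,T3}  "c"  orig:{C}
  [0..1]=∅  "ba"
  [1..2]={B,C}  "ac"
  [0..2]={S,X6}  "bac"  orig:{S}

S ∈ T[0,2] ⇒ YES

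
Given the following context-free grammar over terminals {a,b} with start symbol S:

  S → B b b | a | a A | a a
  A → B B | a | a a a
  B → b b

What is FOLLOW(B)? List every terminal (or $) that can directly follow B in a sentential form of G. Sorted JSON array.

FIRST iteration:
iter 1:
  A via A→a: +{a}
  B via B→b b: +{b}
  S via S→B b b: +{b}
  S via S→a: +{a}
  FIRST[S]={a,b}  FIRST[A]={a}  FIRST[B]={b}
iter 2:
  A via A→B B: +{b}
  FIRST[S]={a,b}  FIRST[A]={a,b}  FIRST[B]={b}
iter 3: done
  FIRST[S]={a,b}  FIRST[A]={a,b}  FIRST[B]={b}

Compute FOLLOW by fixpoint:
seed FOLLOW(S) with $
pass 1:
  A→B B: FOLLOW(B) ⊇ FIRST(B) = {b}; new: +{b}
  S→a A: FOLLOW(A) ⊇ FOLLOW(S) ⊇ {$}; new: +{$}
  FOLLOW(S)={$}  FOLLOW(A)={$}  FOLLOW(B)={b}
pass 2:
  A→B B: FOLLOW(B) ⊇ FOLLOW(A) ⊇ {$}; new: +{$}
  FOLLOW(S)={$}  FOLLOW(A)={$}  FOLLOW(B)={$,b}
pass 3: — fixpoint
  FOLLOW(S)={$}  FOLLOW(A)={$}  FOLLOW(B)={$,b}

FOLLOW(B) = ["$", "b"]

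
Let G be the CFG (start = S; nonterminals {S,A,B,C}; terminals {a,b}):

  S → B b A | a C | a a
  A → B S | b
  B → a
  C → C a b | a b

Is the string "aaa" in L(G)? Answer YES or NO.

CNF form of G:
  S -> B X3 | T0 C | T0 T0
  A -> B S | b
  B -> a
  C -> C X2 | T0 T1
  T0 -> a
  T1 -> b
  X2 -> T0 T1
  X3 -> T1 A

CYK fill:
  T[0,0] 'a' = {B,T0}  orig:{B}
  T[1,1] 'a' = {B,T0}  orig:{B}
  T[2,2] 'a' = {B,T0}  orig:{B}
  T[0,1] 'aa' = {S}
  T[1,2] 'aa' = {S}
  T[0,2] 'aaa' = {A}

S ∉ T[0,2] ⇒ NO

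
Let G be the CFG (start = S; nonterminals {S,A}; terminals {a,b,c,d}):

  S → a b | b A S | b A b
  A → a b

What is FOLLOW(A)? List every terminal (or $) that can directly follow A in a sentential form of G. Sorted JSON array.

FIRST sets, iterate to fixpoint:
iter 1:
  A via A→a b: +{a}
  S via S→a b: +{a}
  S via S→b A S: +{b}
  FIRST(S)={a,b}  FIRST(A)={a}
iter 2: (stable)
  FIRST(S)={a,b}  FIRST(A)={a}

FOLLOW sets:
seed FOLLOW(S) with $
iter 1:
  S→b A S: FOLLOW(A) ⊇ FIRST(S) = {a,b}; new: +{a,b}
  FOLLOW(S)={$}  FOLLOW(A)={a,b}
iter 2: (stable)
  FOLLOW(S)={$}  FOLLOW(A)={a,b}

FOLLOW(A) = ["a", "b"]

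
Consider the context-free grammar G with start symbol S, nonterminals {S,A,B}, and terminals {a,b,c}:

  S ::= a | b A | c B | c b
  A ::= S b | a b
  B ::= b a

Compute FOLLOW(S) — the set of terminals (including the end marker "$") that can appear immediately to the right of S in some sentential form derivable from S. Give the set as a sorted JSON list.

FIRST sets, iterate to fixpoint:
round 1:
  A via A→a b: +{a}
  B via B→b a: +{b}
  S via S→a: +{a}
  S via S→b A: +{b}
  S via S→c B: +{c}
  FIRST[S]={a,b,c}  FIRST[A]={a}  FIRST[B]={b}
round 2:
  A via A→S b: +{b,c}
  FIRST[S]={a,b,c}  FIRST[A]={a,b,c}  FIRST[B]={b}
round 3: (stable)
  FIRST[S]={a,b,c}  FIRST[A]={a,b,c}  FIRST[B]={b}

FOLLOW iteration:
initialize: $ ∈ FOLLOW(S)
iter 1:
  A→S b: FOLLOW(S) ⊇ FIRST(b) = {b}; new: +{b}
  S→b A: FOLLOW(A) ⊇ FOLLOW(S) ⊇ {$,b}; new: +{$,b}
  S→c B: FOLLOW(B) ⊇ FOLLOW(S) ⊇ {$,b}; new: +{$,b}
  FOLLOW(S)={$,b}  FOLLOW(A)={$,b}  FOLLOW(B)={$,b}
iter 2: (no change)
  FOLLOW(S)={$,b}  FOLLOW(A)={$,b}  FOLLOW(B)={$,b}

FOLLOW(S) = ["$", "b"]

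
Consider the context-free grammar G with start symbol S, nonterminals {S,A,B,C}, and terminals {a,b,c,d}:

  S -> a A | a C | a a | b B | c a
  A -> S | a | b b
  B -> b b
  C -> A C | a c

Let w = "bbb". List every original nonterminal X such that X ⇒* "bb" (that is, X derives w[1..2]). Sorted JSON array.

CNF form of G:
  S -> T0 A | T0 C | T0 T0 | T1 B | T2 T0
  A -> T0 A | T0 C | T0 T0 | T1 B | T1 T1 | T2 T0 | a
  B -> T1 T1
  C -> A C | T0 T2
  T0 -> a
  T1 -> b
  T2 -> c

Fill CYK table bottom-up (cells [i..j] with 1 ≤ i ≤ j ≤ 2 only):
  T[1,1] 'b' = {T1}  orig:{}
  T[2,2] 'b' = {T1}  orig:{}
  T[1,2] 'bb' = {A,B}

Original NTs in T[1,2] deriving "bb": ["A", "B"]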